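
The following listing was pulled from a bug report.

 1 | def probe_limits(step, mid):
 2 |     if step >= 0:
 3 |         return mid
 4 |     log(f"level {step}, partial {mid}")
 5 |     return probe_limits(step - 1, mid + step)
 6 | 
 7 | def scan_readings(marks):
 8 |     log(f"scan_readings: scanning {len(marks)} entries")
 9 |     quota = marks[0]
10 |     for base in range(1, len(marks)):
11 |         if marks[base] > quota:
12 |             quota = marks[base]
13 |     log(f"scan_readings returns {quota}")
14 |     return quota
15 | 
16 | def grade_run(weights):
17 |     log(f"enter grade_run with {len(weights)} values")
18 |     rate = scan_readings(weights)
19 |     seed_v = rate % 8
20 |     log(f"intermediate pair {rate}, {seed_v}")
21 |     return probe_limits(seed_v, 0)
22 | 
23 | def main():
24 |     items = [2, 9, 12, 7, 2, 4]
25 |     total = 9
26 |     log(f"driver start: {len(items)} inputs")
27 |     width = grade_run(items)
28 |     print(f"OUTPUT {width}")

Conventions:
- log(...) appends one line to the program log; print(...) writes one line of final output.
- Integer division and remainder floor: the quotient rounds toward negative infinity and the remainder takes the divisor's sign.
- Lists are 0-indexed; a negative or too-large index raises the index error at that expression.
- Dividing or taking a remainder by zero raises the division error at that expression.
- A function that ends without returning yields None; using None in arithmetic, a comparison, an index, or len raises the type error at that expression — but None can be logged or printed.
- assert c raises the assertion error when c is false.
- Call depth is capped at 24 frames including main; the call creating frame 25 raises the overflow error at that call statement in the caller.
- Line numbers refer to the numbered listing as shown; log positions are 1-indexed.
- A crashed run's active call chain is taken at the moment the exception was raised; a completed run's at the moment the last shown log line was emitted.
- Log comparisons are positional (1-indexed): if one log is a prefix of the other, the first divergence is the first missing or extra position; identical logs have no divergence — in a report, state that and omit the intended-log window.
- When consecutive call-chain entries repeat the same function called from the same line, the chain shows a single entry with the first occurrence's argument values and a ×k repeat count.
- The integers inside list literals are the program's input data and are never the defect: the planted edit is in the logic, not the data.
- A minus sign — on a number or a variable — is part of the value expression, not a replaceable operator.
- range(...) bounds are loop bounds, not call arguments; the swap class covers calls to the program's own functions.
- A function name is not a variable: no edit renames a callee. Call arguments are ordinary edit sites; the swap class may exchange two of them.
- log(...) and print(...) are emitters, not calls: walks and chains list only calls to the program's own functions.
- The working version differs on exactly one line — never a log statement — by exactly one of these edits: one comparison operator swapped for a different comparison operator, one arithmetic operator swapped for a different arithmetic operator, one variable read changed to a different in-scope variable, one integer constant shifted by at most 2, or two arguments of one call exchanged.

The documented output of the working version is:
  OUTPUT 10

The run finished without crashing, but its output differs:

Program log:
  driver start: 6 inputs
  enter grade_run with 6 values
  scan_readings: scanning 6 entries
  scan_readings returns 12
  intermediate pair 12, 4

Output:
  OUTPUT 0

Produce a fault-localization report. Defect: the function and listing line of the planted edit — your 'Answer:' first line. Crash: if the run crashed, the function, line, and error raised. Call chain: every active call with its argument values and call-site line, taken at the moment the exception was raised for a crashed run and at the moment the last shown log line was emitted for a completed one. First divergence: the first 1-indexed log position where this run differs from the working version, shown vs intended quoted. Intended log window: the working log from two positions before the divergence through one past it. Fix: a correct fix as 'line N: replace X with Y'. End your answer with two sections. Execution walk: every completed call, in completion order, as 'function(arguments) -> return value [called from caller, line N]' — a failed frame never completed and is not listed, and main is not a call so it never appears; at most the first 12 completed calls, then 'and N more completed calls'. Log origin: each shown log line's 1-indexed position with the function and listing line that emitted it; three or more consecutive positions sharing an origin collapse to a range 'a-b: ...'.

Answer: the defect is in probe_limits at line 2.
Key fact: After 5 matching log lines the faulty run goes silent, while the working version continues with 'level 4, partial 0'.
Call chain: main -> grade_run([2, 9, 12, 7, 2, 4]) (called at line 27).
First divergence: position 6 — the faulty run's log ends after 5 lines; the working version continues with 'level 4, partial 0'.
Intended log window:
  4: scan_readings returns 12
  5: intermediate pair 12, 4
  6: level 4, partial 0
  7: level 3, partial 4
Execution walk:
  scan_readings([2, 9, 12, 7, 2, 4]) -> 12  [called from grade_run, line 18]
  probe_limits(4, 0) -> 0  [called from grade_run, line 21]
  grade_run([2, 9, 12, 7, 2, 4]) -> 0  [called from main, line 27]
Origin of each log line:
  1: logged in main at line 26
  2: logged in grade_run at line 17
  3: logged in scan_readings at line 8
  4: logged in scan_readings at line 13
  5: logged in grade_run at line 20
A correct fix: line 2: replace `>=` with `<=`.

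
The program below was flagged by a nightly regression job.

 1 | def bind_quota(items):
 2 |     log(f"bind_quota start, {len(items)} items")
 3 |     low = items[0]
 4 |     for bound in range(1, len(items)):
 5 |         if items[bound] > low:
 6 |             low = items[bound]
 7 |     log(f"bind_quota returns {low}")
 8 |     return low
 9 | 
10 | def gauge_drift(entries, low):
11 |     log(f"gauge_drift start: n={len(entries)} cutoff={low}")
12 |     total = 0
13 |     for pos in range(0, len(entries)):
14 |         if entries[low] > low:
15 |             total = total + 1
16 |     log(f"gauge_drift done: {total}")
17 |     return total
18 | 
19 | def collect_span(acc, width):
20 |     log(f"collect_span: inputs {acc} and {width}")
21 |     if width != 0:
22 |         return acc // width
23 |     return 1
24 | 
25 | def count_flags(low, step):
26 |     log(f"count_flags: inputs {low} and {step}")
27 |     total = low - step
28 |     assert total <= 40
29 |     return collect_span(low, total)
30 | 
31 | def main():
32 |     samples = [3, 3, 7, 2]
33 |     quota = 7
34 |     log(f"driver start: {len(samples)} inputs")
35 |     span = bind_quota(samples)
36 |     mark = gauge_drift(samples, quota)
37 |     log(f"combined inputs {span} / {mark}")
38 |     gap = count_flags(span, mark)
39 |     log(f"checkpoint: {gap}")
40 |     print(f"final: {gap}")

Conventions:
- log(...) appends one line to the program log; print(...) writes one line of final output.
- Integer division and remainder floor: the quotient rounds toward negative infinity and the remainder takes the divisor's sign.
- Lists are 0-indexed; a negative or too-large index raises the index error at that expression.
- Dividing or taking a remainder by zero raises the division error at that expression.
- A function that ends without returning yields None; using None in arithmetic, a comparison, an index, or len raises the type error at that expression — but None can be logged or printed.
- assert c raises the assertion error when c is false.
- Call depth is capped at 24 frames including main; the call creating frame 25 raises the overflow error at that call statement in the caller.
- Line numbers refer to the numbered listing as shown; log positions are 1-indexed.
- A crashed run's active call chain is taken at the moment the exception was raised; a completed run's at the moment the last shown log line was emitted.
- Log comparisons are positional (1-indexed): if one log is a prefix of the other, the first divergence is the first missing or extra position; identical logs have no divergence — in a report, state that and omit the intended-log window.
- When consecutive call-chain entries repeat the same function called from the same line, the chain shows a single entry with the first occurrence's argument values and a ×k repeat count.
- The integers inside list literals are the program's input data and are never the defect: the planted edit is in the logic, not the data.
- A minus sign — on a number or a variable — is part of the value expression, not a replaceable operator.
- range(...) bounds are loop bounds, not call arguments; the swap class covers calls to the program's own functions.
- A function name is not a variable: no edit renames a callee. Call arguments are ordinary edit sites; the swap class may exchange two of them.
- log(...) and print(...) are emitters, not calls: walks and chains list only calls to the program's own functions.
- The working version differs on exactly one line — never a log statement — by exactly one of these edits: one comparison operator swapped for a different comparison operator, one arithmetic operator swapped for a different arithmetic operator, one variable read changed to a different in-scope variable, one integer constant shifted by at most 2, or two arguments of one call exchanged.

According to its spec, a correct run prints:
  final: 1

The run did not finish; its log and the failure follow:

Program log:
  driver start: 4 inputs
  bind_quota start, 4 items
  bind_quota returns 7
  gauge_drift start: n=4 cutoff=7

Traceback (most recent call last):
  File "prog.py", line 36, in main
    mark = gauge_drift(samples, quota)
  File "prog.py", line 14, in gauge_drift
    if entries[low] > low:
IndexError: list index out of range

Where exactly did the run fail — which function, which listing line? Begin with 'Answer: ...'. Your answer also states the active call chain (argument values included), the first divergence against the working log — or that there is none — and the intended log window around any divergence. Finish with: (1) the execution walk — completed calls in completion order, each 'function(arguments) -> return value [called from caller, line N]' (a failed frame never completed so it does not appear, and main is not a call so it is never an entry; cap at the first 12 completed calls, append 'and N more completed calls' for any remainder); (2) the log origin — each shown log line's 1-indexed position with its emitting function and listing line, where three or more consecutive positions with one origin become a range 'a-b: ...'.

Answer: the error was raised in gauge_drift, line 14.
Key observation: Only 4 log lines were emitted before the run died; the intended continuation was 'gauge_drift done: 0'.
Call chain: main -> gauge_drift([3, 3, 7, 2], 7) (called at line 36).
First divergence: position 5 — after 4 matching lines the faulty run goes silent; intended next line 'gauge_drift done: 0'.
Intended log window:
  3: bind_quota returns 7
  4: gauge_drift start: n=4 cutoff=7
  5: gauge_drift done: 0
  6: combined inputs 7 / 0
Execution walk:
  bind_quota([3, 3, 7, 2]) -> 7  [called from main, line 35]
Log line origins:
  1: from main, line 34
  2: from bind_quota, line 2
  3: from bind_quota, line 7
  4: from gauge_drift, line 11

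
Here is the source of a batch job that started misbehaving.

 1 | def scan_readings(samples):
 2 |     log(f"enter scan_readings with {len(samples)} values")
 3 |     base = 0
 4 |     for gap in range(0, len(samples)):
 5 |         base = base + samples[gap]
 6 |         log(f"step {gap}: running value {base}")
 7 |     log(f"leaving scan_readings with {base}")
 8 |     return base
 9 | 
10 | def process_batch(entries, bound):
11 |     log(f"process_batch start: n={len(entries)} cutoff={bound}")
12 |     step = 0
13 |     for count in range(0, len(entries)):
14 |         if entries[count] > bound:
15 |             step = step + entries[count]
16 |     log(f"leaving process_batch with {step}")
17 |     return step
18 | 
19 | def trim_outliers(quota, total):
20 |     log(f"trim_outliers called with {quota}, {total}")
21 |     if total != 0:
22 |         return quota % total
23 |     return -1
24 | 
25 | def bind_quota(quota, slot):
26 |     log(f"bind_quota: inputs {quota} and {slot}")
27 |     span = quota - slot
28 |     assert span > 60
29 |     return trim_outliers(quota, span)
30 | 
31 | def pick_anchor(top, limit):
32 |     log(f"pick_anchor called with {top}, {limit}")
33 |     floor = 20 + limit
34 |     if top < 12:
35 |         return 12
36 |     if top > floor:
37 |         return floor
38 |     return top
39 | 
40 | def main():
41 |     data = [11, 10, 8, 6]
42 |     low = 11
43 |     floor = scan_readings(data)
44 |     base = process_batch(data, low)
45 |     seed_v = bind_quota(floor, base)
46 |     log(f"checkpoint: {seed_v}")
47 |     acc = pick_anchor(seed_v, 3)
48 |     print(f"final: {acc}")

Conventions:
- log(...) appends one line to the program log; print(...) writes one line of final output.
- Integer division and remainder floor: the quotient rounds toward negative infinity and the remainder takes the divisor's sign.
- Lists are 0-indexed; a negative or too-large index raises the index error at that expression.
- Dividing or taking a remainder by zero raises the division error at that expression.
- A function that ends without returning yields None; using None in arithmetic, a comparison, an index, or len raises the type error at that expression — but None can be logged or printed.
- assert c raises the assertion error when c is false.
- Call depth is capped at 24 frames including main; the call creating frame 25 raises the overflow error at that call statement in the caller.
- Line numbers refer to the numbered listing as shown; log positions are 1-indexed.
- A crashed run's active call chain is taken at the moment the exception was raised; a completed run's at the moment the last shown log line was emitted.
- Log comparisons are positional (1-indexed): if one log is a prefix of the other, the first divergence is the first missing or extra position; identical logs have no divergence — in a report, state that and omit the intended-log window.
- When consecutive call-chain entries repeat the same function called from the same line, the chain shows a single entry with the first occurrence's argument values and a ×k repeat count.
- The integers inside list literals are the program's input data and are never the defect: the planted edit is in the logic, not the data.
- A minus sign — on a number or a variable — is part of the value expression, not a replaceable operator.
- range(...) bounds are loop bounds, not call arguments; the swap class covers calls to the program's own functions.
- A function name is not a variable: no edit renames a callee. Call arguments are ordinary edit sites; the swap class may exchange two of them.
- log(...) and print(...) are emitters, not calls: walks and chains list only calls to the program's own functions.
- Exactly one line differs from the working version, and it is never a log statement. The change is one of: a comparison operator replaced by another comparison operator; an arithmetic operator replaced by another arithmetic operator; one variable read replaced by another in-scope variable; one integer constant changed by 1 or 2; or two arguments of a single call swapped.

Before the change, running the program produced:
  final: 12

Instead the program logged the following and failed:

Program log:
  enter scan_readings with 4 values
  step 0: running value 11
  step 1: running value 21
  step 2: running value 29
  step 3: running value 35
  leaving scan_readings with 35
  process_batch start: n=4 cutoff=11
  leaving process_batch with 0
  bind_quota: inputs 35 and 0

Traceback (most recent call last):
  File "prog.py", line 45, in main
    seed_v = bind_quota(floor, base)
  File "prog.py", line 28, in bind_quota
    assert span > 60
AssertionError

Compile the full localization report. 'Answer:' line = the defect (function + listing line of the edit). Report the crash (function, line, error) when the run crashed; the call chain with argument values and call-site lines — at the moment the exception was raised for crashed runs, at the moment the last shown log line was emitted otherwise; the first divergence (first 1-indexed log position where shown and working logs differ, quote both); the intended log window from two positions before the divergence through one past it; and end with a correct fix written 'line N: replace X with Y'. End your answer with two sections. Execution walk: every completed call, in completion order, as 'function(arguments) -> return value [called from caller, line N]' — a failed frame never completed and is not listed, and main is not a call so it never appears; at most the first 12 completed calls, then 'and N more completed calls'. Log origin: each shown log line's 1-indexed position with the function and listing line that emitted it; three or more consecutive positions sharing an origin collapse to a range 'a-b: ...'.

Answer: the defect is in bind_quota at line 28.
Core observation: Only 9 log lines were emitted before the run died; the intended continuation was 'trim_outliers called with 35, 35'.
Crash: bind_quota, line 28, AssertionError.
Call chain: main -> bind_quota(35, 0) (called at line 45).
First divergence: position 10; the shown log stops at 9 lines while the working version next logs 'trim_outliers called with 35, 35'.
Intended log window:
  8: leaving process_batch with 0
  9: bind_quota: inputs 35 and 0
  10: trim_outliers called with 35, 35
  11: checkpoint: 0
Execution walk:
  scan_readings([11, 10, 8, 6]) -> 35  [called from main, line 43]
  process_batch([11, 10, 8, 6], 11) -> 0  [called from main, line 44]
Origin of each log line:
  1: from scan_readings, line 2
  2-5: from scan_readings, line 6
  6: from scan_readings, line 7
  7: from process_batch, line 11
  8: from process_batch, line 16
  9: from bind_quota, line 26
A correct fix: line 28: replace `>` with `<=`.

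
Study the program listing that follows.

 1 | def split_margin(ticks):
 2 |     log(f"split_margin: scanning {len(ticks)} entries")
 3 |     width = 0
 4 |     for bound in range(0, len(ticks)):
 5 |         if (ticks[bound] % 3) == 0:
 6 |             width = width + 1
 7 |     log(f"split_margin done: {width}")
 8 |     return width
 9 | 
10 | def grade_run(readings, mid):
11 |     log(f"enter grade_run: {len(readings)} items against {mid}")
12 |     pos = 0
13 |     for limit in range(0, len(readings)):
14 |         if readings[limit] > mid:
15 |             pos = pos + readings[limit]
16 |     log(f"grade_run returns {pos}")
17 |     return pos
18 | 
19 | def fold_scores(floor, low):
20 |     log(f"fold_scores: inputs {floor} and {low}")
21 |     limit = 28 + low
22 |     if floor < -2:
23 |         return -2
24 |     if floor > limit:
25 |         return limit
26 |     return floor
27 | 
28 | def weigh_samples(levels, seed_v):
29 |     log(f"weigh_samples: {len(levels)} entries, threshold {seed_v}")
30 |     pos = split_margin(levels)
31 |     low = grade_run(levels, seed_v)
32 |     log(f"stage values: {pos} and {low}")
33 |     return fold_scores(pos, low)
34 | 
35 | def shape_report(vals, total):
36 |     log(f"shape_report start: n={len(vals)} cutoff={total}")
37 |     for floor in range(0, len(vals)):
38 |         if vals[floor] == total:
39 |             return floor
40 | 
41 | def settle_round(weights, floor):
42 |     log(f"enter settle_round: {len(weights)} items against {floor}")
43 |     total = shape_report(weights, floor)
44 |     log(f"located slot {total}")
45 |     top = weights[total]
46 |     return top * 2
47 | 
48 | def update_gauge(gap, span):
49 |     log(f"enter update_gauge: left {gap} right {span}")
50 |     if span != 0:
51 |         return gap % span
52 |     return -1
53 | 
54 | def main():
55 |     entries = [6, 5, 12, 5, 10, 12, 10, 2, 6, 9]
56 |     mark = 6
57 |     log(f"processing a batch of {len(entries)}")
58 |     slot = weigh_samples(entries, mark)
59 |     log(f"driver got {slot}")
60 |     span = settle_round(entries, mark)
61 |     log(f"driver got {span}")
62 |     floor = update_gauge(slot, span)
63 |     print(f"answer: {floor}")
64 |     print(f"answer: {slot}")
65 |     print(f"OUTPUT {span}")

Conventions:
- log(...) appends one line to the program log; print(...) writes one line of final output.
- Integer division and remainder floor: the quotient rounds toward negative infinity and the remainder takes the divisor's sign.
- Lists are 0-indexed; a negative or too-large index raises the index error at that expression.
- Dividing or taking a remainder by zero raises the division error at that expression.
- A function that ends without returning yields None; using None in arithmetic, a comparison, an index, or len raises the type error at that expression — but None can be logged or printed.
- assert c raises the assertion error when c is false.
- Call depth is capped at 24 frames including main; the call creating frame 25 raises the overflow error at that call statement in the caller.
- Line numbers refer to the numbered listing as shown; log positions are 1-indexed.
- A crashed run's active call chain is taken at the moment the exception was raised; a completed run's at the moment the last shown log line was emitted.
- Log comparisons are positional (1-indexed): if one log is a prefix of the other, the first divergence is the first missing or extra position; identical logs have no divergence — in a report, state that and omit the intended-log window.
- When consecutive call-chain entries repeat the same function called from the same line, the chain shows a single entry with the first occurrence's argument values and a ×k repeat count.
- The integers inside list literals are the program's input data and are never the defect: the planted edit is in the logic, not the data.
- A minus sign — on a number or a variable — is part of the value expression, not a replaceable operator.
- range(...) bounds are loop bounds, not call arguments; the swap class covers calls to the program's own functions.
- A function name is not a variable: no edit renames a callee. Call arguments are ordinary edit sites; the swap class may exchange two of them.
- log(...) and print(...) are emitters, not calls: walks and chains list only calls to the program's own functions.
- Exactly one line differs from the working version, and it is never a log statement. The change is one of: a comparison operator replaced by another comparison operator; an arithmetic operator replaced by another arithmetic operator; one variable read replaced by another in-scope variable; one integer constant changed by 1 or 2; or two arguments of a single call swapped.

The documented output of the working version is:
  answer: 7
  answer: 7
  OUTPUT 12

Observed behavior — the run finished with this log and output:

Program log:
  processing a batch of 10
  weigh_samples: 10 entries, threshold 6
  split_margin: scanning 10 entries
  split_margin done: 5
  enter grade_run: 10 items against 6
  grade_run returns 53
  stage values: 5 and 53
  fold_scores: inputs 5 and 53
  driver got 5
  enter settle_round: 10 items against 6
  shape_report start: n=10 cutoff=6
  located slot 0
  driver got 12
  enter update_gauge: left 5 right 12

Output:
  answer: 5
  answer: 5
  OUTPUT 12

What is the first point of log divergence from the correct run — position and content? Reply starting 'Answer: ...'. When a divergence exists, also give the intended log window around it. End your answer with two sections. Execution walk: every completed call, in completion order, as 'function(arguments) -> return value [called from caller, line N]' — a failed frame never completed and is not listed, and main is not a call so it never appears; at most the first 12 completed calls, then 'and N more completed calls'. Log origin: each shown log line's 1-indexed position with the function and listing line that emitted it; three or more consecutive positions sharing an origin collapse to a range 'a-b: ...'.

Answer: at position 4 the run shows 'split_margin done: 5' where the working version logs 'split_margin done: 7'.
Intended log window:
  2: weigh_samples: 10 entries, threshold 6
  3: split_margin: scanning 10 entries
  4: split_margin done: 7
  5: enter grade_run: 10 items against 6
Execution walk:
  split_margin([6, 5, 12, 5, 10, 12, 10, 2, 6, 9]) -> 5  [called from weigh_samples, line 30]
  grade_run([6, 5, 12, 5, 10, 12, 10, 2, 6, 9], 6) -> 53  [called from weigh_samples, line 31]
  fold_scores(5, 53) -> 5  [called from weigh_samples, line 33]
  weigh_samples([6, 5, 12, 5, 10, 12, 10, 2, 6, 9], 6) -> 5  [called from main, line 58]
  shape_report([6, 5, 12, 5, 10, 12, 10, 2, 6, 9], 6) -> 0  [called from settle_round, line 43]
  settle_round([6, 5, 12, 5, 10, 12, 10, 2, 6, 9], 6) -> 12  [called from main, line 60]
  update_gauge(5, 12) -> 5  [called from main, line 62]
Log line origins:
  1: emitted by main (line 57)
  2: emitted by weigh_samples (line 29)
  3: emitted by split_margin (line 2)
  4: emitted by split_margin (line 7)
  5: emitted by grade_run (line 11)
  6: emitted by grade_run (line 16)
  7: emitted by weigh_samples (line 32)
  8: emitted by fold_scores (line 20)
  9: emitted by main (line 59)
  10: emitted by settle_round (line 42)
  11: emitted by shape_report (line 36)
  12: emitted by settle_round (line 44)
  13: emitted by main (line 61)
  14: emitted by update_gauge (line 49)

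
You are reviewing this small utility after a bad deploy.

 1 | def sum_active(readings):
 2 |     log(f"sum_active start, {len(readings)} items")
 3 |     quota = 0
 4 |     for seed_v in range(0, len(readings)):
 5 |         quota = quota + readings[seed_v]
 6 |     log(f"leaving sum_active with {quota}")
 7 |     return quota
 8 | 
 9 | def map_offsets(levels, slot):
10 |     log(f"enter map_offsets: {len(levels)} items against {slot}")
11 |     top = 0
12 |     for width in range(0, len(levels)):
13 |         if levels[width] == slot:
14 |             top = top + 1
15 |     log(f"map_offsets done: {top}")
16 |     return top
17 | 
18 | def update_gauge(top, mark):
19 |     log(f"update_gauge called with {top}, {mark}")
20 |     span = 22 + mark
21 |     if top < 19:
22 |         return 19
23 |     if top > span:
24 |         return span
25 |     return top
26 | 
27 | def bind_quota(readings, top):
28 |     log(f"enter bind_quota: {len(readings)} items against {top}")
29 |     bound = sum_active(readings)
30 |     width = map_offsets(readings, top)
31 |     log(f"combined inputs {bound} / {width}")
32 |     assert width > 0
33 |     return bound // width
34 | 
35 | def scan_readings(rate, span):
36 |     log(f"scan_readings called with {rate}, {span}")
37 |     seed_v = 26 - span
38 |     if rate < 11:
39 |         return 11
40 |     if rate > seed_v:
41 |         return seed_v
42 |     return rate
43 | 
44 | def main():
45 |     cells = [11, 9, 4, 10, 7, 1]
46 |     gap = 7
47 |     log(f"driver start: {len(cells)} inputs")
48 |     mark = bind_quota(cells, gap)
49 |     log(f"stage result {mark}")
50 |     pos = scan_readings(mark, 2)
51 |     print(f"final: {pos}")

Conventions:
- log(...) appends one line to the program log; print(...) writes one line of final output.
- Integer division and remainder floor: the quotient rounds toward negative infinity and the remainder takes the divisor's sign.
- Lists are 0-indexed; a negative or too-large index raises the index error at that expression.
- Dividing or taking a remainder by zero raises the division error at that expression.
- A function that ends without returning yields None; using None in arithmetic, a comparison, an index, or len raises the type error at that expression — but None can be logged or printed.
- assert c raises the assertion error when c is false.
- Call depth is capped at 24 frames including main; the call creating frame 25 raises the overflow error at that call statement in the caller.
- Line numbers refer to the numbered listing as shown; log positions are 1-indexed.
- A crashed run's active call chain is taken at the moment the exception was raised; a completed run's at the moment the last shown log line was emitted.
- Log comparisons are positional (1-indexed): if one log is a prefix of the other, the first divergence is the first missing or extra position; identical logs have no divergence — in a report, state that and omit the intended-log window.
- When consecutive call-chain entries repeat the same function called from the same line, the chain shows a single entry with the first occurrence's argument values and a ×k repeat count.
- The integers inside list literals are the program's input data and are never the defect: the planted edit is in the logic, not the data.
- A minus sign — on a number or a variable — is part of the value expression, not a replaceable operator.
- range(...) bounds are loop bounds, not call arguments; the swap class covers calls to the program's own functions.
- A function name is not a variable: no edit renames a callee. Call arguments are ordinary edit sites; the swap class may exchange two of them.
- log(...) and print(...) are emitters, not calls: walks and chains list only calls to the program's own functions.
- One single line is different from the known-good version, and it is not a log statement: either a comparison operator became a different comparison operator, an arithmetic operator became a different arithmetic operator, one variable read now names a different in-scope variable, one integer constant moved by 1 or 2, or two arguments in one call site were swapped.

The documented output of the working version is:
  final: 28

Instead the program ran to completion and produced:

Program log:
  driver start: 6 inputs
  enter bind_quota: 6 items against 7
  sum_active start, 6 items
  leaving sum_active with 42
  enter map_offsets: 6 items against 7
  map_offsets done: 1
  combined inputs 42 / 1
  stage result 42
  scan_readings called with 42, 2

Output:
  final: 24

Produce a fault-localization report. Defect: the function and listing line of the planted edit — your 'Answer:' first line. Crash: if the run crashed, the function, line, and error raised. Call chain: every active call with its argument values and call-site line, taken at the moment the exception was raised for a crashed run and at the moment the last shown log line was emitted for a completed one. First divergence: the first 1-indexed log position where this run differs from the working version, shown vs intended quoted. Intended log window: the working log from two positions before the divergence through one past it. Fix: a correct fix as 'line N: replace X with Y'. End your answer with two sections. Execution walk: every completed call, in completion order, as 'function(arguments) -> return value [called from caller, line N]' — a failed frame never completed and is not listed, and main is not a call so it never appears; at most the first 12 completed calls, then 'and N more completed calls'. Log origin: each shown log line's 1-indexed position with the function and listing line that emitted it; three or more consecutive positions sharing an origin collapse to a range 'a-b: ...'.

Answer: the defect is in scan_readings at line 37.
Key observation: Log streams are identical — the defect surfaces only in the printed output.
Call chain: main -> scan_readings(42, 2) (called at line 50).
First divergence: none; the two logs match at every position.
Execution walk:
  sum_active([11, 9, 4, 10, 7, 1]) -> 42  [called from bind_quota, line 29]
  map_offsets([11, 9, 4, 10, 7, 1], 7) -> 1  [called from bind_quota, line 30]
  bind_quota([11, 9, 4, 10, 7, 1], 7) -> 42  [called from main, line 48]
  scan_readings(42, 2) -> 24  [called from main, line 50]
Log origin:
  1: logged in main at line 47
  2: logged in bind_quota at line 28
  3: logged in sum_active at line 2
  4: logged in sum_active at line 6
  5: logged in map_offsets at line 10
  6: logged in map_offsets at line 15
  7: logged in bind_quota at line 31
  8: logged in main at line 49
  9: logged in scan_readings at line 36
A correct fix: line 37: replace `-` with `+`.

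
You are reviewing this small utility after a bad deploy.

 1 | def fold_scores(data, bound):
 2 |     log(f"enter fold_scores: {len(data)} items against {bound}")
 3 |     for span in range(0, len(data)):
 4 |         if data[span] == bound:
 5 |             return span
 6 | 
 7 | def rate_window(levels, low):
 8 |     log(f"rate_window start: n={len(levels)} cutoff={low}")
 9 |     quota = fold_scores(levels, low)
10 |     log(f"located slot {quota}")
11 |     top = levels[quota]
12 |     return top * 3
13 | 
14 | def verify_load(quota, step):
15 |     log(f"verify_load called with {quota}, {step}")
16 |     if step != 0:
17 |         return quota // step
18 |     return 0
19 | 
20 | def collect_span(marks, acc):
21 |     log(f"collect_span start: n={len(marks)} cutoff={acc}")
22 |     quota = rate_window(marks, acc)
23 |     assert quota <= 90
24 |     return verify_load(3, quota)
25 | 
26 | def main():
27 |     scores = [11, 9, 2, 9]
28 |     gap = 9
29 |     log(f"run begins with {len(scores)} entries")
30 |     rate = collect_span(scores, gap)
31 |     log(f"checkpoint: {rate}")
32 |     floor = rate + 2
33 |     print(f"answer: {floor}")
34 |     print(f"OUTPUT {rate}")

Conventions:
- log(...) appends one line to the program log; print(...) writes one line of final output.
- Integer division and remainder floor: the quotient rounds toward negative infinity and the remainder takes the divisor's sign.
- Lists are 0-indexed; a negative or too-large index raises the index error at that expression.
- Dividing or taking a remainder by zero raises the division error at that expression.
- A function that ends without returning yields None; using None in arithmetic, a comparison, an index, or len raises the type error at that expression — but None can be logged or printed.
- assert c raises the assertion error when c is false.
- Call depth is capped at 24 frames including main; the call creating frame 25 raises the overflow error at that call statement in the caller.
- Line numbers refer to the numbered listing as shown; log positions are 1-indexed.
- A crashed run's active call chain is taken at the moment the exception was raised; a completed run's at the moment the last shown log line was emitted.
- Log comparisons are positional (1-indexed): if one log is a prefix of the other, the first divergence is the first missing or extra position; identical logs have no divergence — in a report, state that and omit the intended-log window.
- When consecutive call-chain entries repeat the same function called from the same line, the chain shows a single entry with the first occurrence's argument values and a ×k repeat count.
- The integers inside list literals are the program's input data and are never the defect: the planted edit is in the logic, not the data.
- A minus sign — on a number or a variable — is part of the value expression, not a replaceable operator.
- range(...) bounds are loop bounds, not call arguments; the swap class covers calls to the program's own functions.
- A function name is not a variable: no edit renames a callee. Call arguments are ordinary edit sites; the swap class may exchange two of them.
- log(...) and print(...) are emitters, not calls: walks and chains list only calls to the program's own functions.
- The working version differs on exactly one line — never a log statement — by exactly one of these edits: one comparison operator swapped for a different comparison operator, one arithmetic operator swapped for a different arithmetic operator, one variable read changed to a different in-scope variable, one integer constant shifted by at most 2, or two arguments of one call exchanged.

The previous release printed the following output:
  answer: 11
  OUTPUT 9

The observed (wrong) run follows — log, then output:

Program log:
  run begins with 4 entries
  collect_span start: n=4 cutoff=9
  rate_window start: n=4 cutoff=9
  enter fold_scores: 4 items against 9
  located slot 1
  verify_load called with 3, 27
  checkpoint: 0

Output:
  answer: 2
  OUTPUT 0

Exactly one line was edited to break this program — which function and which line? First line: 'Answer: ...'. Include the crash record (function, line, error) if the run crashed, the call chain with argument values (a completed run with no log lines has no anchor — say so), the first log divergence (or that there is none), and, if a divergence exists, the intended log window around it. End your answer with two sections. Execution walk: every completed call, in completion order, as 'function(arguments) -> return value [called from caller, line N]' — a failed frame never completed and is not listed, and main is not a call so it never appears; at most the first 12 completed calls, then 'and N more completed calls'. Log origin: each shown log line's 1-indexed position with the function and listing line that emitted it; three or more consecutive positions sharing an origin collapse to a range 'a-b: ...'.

Answer: the defect is in collect_span at line 24.
The tell: Log line 6 is where behavior first shows: 'verify_load called with 3, 27' appears instead of 'verify_load called with 27, 3'.
Call chain: main.
First divergence: position 6 — the shown line 'verify_load called with 3, 27' should read 'verify_load called with 27, 3'.
Intended log window:
  4: enter fold_scores: 4 items against 9
  5: located slot 1
  6: verify_load called with 27, 3
  7: checkpoint: 9
Execution walk:
  fold_scores([11, 9, 2, 9], 9) -> 1  [called from rate_window, line 9]
  rate_window([11, 9, 2, 9], 9) -> 27  [called from collect_span, line 22]
  verify_load(3, 27) -> 0  [called from collect_span, line 24]
  collect_span([11, 9, 2, 9], 9) -> 0  [called from main, line 30]
Log line origins:
  1: logged in main at line 29
  2: logged in collect_span at line 21
  3: logged in rate_window at line 8
  4: logged in fold_scores at line 2
  5: logged in rate_window at line 10
  6: logged in verify_load at line 15
  7: logged in main at line 31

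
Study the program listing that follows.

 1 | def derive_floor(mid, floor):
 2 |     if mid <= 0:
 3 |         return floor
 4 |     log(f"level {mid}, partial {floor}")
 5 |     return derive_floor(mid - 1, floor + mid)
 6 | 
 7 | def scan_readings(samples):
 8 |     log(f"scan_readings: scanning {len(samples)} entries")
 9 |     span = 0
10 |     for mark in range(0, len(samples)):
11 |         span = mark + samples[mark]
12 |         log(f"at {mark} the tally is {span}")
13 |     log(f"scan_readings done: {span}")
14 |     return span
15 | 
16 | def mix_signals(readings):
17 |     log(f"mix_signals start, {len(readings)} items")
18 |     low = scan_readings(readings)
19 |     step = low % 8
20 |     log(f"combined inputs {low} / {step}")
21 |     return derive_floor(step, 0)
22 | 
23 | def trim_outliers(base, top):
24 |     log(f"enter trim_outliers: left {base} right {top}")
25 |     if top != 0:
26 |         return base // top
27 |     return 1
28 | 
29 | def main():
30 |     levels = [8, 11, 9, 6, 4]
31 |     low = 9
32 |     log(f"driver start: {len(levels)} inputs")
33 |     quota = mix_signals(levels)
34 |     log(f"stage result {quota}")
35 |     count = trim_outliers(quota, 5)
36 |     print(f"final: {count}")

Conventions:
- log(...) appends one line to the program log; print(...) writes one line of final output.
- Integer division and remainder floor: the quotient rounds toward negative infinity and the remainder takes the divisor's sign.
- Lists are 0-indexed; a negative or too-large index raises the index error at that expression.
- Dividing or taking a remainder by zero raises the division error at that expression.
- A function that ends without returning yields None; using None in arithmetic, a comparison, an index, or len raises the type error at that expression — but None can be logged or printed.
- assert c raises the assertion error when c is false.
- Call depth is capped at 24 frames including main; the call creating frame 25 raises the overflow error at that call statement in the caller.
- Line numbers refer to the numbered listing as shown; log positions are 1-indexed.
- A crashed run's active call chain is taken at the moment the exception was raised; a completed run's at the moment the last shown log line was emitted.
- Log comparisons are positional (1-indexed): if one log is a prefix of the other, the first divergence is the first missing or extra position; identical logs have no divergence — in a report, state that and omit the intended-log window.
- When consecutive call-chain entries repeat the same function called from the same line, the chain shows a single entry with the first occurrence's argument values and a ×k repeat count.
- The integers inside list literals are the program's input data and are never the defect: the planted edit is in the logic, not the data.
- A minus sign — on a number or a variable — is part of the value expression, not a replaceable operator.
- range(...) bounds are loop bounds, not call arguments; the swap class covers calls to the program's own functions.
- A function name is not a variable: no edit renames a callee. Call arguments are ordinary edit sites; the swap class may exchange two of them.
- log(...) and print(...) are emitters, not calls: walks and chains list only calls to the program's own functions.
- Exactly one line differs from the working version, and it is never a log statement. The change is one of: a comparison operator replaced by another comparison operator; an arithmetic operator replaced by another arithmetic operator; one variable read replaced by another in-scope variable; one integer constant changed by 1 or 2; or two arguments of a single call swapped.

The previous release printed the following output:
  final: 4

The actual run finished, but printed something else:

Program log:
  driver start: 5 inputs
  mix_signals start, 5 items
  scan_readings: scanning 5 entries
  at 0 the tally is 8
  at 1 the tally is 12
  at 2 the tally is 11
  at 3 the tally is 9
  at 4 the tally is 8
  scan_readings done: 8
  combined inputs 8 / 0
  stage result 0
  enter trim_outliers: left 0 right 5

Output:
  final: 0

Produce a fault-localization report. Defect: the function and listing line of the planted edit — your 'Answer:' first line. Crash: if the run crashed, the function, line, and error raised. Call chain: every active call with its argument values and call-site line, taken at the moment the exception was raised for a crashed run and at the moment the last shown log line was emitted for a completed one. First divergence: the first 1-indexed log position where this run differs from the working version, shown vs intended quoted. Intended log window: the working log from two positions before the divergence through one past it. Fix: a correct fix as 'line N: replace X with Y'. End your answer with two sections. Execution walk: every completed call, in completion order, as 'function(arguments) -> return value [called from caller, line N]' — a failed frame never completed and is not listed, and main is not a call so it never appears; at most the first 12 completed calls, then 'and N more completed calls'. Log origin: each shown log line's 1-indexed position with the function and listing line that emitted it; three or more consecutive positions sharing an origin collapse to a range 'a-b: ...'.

Answer: the defect is in scan_readings at line 11.
Core observation: Log line 5 is where behavior first shows: 'at 1 the tally is 12' appears instead of 'at 1 the tally is 19'.
Call chain: main -> trim_outliers(0, 5) (called at line 35).
First divergence: position 5 — shown 'at 1 the tally is 12', intended 'at 1 the tally is 19'.
Intended log window:
  3: scan_readings: scanning 5 entries
  4: at 0 the tally is 8
  5: at 1 the tally is 19
  6: at 2 the tally is 28
Execution walk:
  scan_readings([8, 11, 9, 6, 4]) -> 8  [called from mix_signals, line 18]
  derive_floor(0, 0) -> 0  [called from mix_signals, line 21]
  mix_signals([8, 11, 9, 6, 4]) -> 0  [called from main, line 33]
  trim_outliers(0, 5) -> 0  [called from main, line 35]
Log origin:
  1: logged in main at line 32
  2: logged in mix_signals at line 17
  3: logged in scan_readings at line 8
  4-8: logged in scan_readings at line 12
  9: logged in scan_readings at line 13
  10: logged in mix_signals at line 20
  11: logged in main at line 34
  12: logged in trim_outliers at line 24
A correct fix: line 11: replace `mark + samples[mark]` with `span + samples[mark]`.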